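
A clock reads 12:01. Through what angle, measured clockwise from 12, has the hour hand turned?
The hour hand moves 30 degrees per hour and 0.5 degrees per minute.
At 12:01: (0) x 30 + 1 x 0.5 = 0 + 0.5 = 0.5 degrees

Final answer: 0.5 degrees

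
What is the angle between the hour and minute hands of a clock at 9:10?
Hour hand position: 9 x 30 + 10 x 0.5 = 275 degrees
Minute hand position: 10 x 6 = 60 degrees
Difference: |275 - 60| = 215 degrees
Since 215 > 180, the smaller angle is 360 - 215 = 145 degrees

Final answer: 145 degrees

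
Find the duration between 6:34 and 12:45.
From 6:34 to 12:45:
(12 x 60 + 45) - (6 x 60 + 34) = 765 - 394 = 371 minutes
= 6 hours and 11 minutes

Final answer: 6 hours and 11 minutes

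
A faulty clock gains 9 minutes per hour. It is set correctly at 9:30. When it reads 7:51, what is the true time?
For every 60 true minutes, the faulty clock advances 69 minutes, so 1 faulty-clock minute corresponds to 60/69 true minutes.
From 9:30 to 7:51 on the faulty dial is 621 minutes.
True elapsed: 621 x 60/69 = 540 minutes = 9 hours.
True time: 9:30 + 9 hours = 6:30.

Final answer: 6:30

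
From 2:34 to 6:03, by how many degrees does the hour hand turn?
The hour hand moves 0.5 degrees per minute.
Time elapsed: 6:03 - 2:34 = 209 minutes
Angular displacement: 209 x 0.5 = 104.5 degrees

Final answer: 104.5 degrees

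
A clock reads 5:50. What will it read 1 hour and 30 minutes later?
Starting time: 5:50
Adding 30 minutes to 50 minutes: 50 + 30 = 80 minutes = 1 hour and 20 minutes
Adding 1 hour: 5 + 1 + 1 (carry) = 7
Final time: 7:20

Final answer: 7:20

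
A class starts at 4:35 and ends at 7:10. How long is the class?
From 4:35 to 7:10:
(7 x 60 + 10) - (4 x 60 + 35) = 430 - 275 = 155 minutes
= 2 hours and 35 minutes

Final answer: 2 hours and 35 minutes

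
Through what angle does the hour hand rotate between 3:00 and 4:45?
The hour hand moves 0.5 degrees per minute.
Time elapsed: 4:45 - 3:00 = 105 minutes
Angular displacement: 105 x 0.5 = 52.5 degrees

Final answer: 52.5 degrees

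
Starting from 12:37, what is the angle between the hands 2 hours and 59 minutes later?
First find the time 2 hours and 59 minutes after 12:37.
Total minutes: 12 x 60 + 37 + 2 x 60 + 59 = 936.
936 mod 720 = 216 minutes = 3:36.
Now compute the angle at 3:36:
Hour hand: 3 x 30 + 36 x 0.5 = 108 degrees
Minute hand: 36 x 6 = 216 degrees
Difference: |108 - 216| = 108 degrees
The angle is 108 degrees

Final answer: 108 degrees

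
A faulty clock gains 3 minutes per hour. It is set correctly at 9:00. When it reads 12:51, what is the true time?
For every 60 true minutes, the faulty clock advances 63 minutes, so 1 faulty-clock minute corresponds to 60/63 true minutes.
From 9:00 to 12:51 on the faulty dial is 231 minutes.
True elapsed: 231 x 60/63 = 220 minutes = 3 hours and 40 minutes.
True time: 9:00 + 3 hours and 40 minutes = 12:40.

Final answer: 12:40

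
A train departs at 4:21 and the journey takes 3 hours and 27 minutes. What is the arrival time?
Starting time: 4:21
Adding 27 minutes to 21 minutes: 21 + 27 = 48 minutes
Adding 3 hours: 4 + 3 = 7
Final time: 7:48

Final answer: 7:48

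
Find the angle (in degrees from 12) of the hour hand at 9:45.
The hour hand moves 30 degrees per hour and 0.5 degrees per minute.
At 9:45: (9) x 30 + 45 x 0.5 = 270 + 22.5 = 292.5 degrees

Final answer: 292.5 degrees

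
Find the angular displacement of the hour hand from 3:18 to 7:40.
The hour hand moves 0.5 degrees per minute.
Time elapsed: 7:40 - 3:18 = 262 minutes
Angular displacement: 262 x 0.5 = 131 degrees

Final answer: 131 degrees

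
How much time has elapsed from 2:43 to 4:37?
From 2:43 to 4:37:
(4 x 60 + 37) - (2 x 60 + 43) = 277 - 163 = 114 minutes
= 1 hour and 54 minutes

Final answer: 1 hour and 54 minutes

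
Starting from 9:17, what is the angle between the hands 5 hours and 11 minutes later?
First find the time 5 hours and 11 minutes after 9:17.
Total minutes: 9 x 60 + 17 + 5 x 60 + 11 = 868.
868 mod 720 = 148 minutes = 2:28.
Now compute the angle at 2:28:
Hour hand: 2 x 30 + 28 x 0.5 = 74 degrees
Minute hand: 28 x 6 = 168 degrees
Difference: |74 - 168| = 94 degrees
The angle is 94 degrees

Final answer: 94 degrees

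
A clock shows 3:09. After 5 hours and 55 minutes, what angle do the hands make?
First find the time 5 hours and 55 minutes after 3:09.
Total minutes: 3 x 60 + 9 + 5 x 60 + 55 = 544.
544 mod 720 = 544 minutes = 9:04.
Now compute the angle at 9:04:
Hour hand: 9 x 30 + 4 x 0.5 = 272 degrees
Minute hand: 4 x 6 = 24 degrees
Difference: |272 - 24| = 248 degrees
Smaller angle: 360 - 248 = 112 degrees

Final answer: 112 degrees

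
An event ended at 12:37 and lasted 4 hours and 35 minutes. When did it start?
Starting time: 12:37 = 37 total minutes past 12:00
Subtracting: 4 hours and 35 minutes = 275 minutes
37 - 275 = -238 (negative, add 12 hours = 720) = 482 minutes
= 8 hours and 2 minutes past 12:00 = 8:02

Final answer: 8:02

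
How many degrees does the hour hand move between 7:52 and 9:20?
The hour hand moves 0.5 degrees per minute.
Time elapsed: 9:20 - 7:52 = 88 minutes
Angular displacement: 88 x 0.5 = 44 degrees

Final answer: 44 degrees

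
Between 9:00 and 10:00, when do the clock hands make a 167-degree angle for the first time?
At t minutes past 9:00, the hour hand is at 30 x 9 + 0.5t degrees and the minute hand is at 6t degrees.
The smaller angle between them is 167 degrees when |30H - 5.5t| = 167 or |30H - 5.5t| = 193.
With H = 9, solve 30 x 9 - 5.5t = +/- target for each target:
  t = (30 x 9 - 167) / 5.5 = 18.73
  t = (30 x 9 + 167) / 5.5 = 79.45 (outside (0, 60))
  t = (30 x 9 - 193) / 5.5 = 14
  t = (30 x 9 + 193) / 5.5 = 84.18 (outside (0, 60))
Valid solutions in (0, 60): {14, 18.73} minutes.
The first occurrence is t = 14 minutes.
The hands form a 167-degree angle at 14 minutes past 9:00.

Final answer: 14 minutes past 9:00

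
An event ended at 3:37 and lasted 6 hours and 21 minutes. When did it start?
Starting time: 3:37 = 217 total minutes past 12:00
Subtracting: 6 hours and 21 minutes = 381 minutes
217 - 381 = -164 (negative, add 12 hours = 720) = 556 minutes
= 9 hours and 16 minutes past 12:00 = 9:16

Final answer: 9:16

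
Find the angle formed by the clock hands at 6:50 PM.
Hour hand position: 6 x 30 + 50 x 0.5 = 205 degrees
Minute hand position: 50 x 6 = 300 degrees
Difference: |205 - 300| = 95 degrees
The angle between the hands is 95 degrees

Final answer: 95 degrees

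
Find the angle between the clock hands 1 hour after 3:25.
First find the time 1 hour after 3:25.
Total minutes: 3 x 60 + 25 + 1 x 60 + 0 = 265.
265 mod 720 = 265 minutes = 4:25.
Now compute the angle at 4:25:
Hour hand: 4 x 30 + 25 x 0.5 = 132.5 degrees
Minute hand: 25 x 6 = 150 degrees
Difference: |132.5 - 150| = 17.5 degrees
The angle is 17.5 degrees

Final answer: 17.5 degrees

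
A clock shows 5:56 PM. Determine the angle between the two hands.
Hour hand position: 5 x 30 + 56 x 0.5 = 178 degrees
Minute hand position: 56 x 6 = 336 degrees
Difference: |178 - 336| = 158 degrees
The angle between the hands is 158 degrees

Final answer: 158 degrees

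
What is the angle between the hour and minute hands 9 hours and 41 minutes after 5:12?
First find the time 9 hours and 41 minutes after 5:12.
Total minutes: 5 x 60 + 12 + 9 x 60 + 41 = 893.
893 mod 720 = 173 minutes = 2:53.
Now compute the angle at 2:53:
Hour hand: 2 x 30 + 53 x 0.5 = 86.5 degrees
Minute hand: 53 x 6 = 318 degrees
Difference: |86.5 - 318| = 231.5 degrees
Smaller angle: 360 - 231.5 = 128.5 degrees

Final answer: 128.5 degrees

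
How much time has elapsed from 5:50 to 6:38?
From 5:50 to 6:38:
(6 x 60 + 38) - (5 x 60 + 50) = 398 - 350 = 48 minutes
= 48 minutes

Final answer: 48 minutes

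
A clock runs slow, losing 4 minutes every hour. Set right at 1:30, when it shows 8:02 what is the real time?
For every 60 true minutes, the faulty clock advances 56 minutes, so 1 faulty-clock minute corresponds to 60/56 true minutes.
From 1:30 to 8:02 on the faulty dial is 392 minutes.
True elapsed: 392 x 60/56 = 420 minutes = 7 hours.
True time: 1:30 + 7 hours = 8:30.

Final answer: 8:30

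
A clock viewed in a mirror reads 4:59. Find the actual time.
Reflection across the vertical (12-6) axis maps a hand at angle A degrees to (360 - A) degrees, which sends a reading of T minutes past 12:00 to (720 - T) minutes past 12:00.
Mirror reads 4:59 = 299 minutes past 12:00.
Actual time: (720 - 299) mod 720 = 421 minutes = 7:01.

Final answer: 7:01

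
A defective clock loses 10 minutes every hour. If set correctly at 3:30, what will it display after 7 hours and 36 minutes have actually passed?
For every 60 true minutes, the faulty clock advances 60 - 10 = 50 minutes.
True elapsed: 7 hours and 36 minutes = 456 minutes.
Faulty clock advances: 456 x 50/60 = 380 minutes (drift: 76 minutes behind).
Shown time: 3:30 + 380 minutes = 9:50.

Final answer: 9:50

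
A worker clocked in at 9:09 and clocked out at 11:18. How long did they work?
From 9:09 to 11:18:
(11 x 60 + 18) - (9 x 60 + 9) = 678 - 549 = 129 minutes
= 2 hours and 9 minutes

Final answer: 2 hours and 9 minutes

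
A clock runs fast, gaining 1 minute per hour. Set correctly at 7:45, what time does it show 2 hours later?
For every 60 true minutes, the faulty clock advances 60 + 1 = 61 minutes.
True elapsed: 2 hours = 120 minutes.
Faulty clock advances: 120 x 61/60 = 122 minutes (drift: 2 minutes ahead).
Shown time: 7:45 + 122 minutes = 9:47.

Final answer: 9:47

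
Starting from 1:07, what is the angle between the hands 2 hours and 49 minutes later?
First find the time 2 hours and 49 minutes after 1:07.
Total minutes: 1 x 60 + 7 + 2 x 60 + 49 = 236.
236 mod 720 = 236 minutes = 3:56.
Now compute the angle at 3:56:
Hour hand: 3 x 30 + 56 x 0.5 = 118 degrees
Minute hand: 56 x 6 = 336 degrees
Difference: |118 - 336| = 218 degrees
Smaller angle: 360 - 218 = 142 degrees

Final answer: 142 degrees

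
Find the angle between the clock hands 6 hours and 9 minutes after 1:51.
First find the time 6 hours and 9 minutes after 1:51.
Total minutes: 1 x 60 + 51 + 6 x 60 + 9 = 480.
480 mod 720 = 480 minutes = 8:00.
Now compute the angle at 8:00:
Hour hand: 8 x 30 + 0 x 0.5 = 240 degrees
Minute hand: 0 x 6 = 0 degrees
Difference: |240 - 0| = 240 degrees
Smaller angle: 360 - 240 = 120 degrees

Final answer: 120 degrees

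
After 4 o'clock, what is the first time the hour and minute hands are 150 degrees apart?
At t minutes past 4:00, the hour hand is at 30 x 4 + 0.5t degrees and the minute hand is at 6t degrees.
The smaller angle between them is 150 degrees when |30H - 5.5t| = 150 or |30H - 5.5t| = 210.
With H = 4, solve 30 x 4 - 5.5t = +/- target for each target:
  t = (30 x 4 - 150) / 5.5 = -5.45 (outside (0, 60))
  t = (30 x 4 + 150) / 5.5 = 49.09
  t = (30 x 4 - 210) / 5.5 = -16.36 (outside (0, 60))
  t = (30 x 4 + 210) / 5.5 = 60 (outside (0, 60))
Valid solutions in (0, 60): {49.09} minutes.
The first occurrence is t = 49.09 minutes.
The hands form a 150-degree angle at 49.09 minutes past 4:00.

Final answer: 49.09 minutes past 4:00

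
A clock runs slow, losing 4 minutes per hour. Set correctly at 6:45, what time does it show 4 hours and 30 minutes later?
For every 60 true minutes, the faulty clock advances 60 - 4 = 56 minutes.
True elapsed: 4 hours and 30 minutes = 270 minutes.
Faulty clock advances: 270 x 56/60 = 252 minutes (drift: 18 minutes behind).
Shown time: 6:45 + 252 minutes = 10:57.

Final answer: 10:57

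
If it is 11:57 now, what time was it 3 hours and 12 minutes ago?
Starting time: 11:57 = 717 total minutes past 12:00
Subtracting: 3 hours and 12 minutes = 192 minutes
717 - 192 = 525 minutes
= 8 hours and 45 minutes past 12:00 = 8:45

Final answer: 8:45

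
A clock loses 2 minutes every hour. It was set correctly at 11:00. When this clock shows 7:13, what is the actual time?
For every 60 true minutes, the faulty clock advances 58 minutes, so 1 faulty-clock minute corresponds to 60/58 true minutes.
From 11:00 to 7:13 on the faulty dial is 493 minutes.
True elapsed: 493 x 60/58 = 510 minutes = 8 hours and 30 minutes.
True time: 11:00 + 8 hours and 30 minutes = 7:30.

Final answer: 7:30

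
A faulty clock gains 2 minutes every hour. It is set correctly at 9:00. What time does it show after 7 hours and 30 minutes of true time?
For every 60 true minutes, the faulty clock advances 60 + 2 = 62 minutes.
True elapsed: 7 hours and 30 minutes = 450 minutes.
Faulty clock advances: 450 x 62/60 = 465 minutes (drift: 15 minutes ahead).
Shown time: 9:00 + 465 minutes = 4:45.

Final answer: 4:45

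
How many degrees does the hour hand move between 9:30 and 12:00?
The hour hand moves 0.5 degrees per minute.
Time elapsed: 12:00 - 9:30 = 150 minutes
Angular displacement: 150 x 0.5 = 75 degrees

Final answer: 75 degrees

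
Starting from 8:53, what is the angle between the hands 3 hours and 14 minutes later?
First find the time 3 hours and 14 minutes after 8:53.
Total minutes: 8 x 60 + 53 + 3 x 60 + 14 = 727.
727 mod 720 = 7 minutes = 12:07.
Now compute the angle at 12:07:
Hour hand: 0 x 30 + 7 x 0.5 = 3.5 degrees
Minute hand: 7 x 6 = 42 degrees
Difference: |3.5 - 42| = 38.5 degrees
The angle is 38.5 degrees

Final answer: 38.5 degrees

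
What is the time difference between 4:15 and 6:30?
From 4:15 to 6:30:
(6 x 60 + 30) - (4 x 60 + 15) = 390 - 255 = 135 minutes
= 2 hours and 15 minutes

Final answer: 2 hours and 15 minutes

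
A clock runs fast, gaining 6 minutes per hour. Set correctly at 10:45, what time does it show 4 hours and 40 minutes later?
For every 60 true minutes, the faulty clock advances 60 + 6 = 66 minutes.
True elapsed: 4 hours and 40 minutes = 280 minutes.
Faulty clock advances: 280 x 66/60 = 308 minutes (drift: 28 minutes ahead).
Shown time: 10:45 + 308 minutes = 3:53.

Final answer: 3:53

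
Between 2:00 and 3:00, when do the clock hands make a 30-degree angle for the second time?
At t minutes past 2:00, the hour hand is at 30 x 2 + 0.5t degrees and the minute hand is at 6t degrees.
The smaller angle between them is 30 degrees when |30H - 5.5t| = 30 or |30H - 5.5t| = 330.
With H = 2, solve 30 x 2 - 5.5t = +/- target for each target:
  t = (30 x 2 - 30) / 5.5 = 5.45
  t = (30 x 2 + 30) / 5.5 = 16.36
  t = (30 x 2 - 330) / 5.5 = -49.09 (outside (0, 60))
  t = (30 x 2 + 330) / 5.5 = 70.91 (outside (0, 60))
Valid solutions in (0, 60): {5.45, 16.36} minutes.
The second occurrence is t = 16.36 minutes.
The hands form a 30-degree angle at 16.36 minutes past 2:00.

Final answer: 16.36 minutes past 2:00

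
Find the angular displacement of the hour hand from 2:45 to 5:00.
The hour hand moves 0.5 degrees per minute.
Time elapsed: 5:00 - 2:45 = 135 minutes
Angular displacement: 135 x 0.5 = 67.5 degrees

Final answer: 67.5 degrees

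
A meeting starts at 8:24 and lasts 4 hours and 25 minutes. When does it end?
Starting time: 8:24
Adding 25 minutes to 24 minutes: 24 + 25 = 49 minutes
Adding 4 hours: 8 + 4 = 12
Final time: 12:49

Final answer: 12:49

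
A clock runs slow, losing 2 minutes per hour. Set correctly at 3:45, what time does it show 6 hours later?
For every 60 true minutes, the faulty clock advances 60 - 2 = 58 minutes.
True elapsed: 6 hours = 360 minutes.
Faulty clock advances: 360 x 58/60 = 348 minutes (drift: 12 minutes behind).
Shown time: 3:45 + 348 minutes = 9:33.

Final answer: 9:33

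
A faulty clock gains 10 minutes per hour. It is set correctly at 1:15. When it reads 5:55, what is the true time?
For every 60 true minutes, the faulty clock advances 70 minutes, so 1 faulty-clock minute corresponds to 60/70 true minutes.
From 1:15 to 5:55 on the faulty dial is 280 minutes.
True elapsed: 280 x 60/70 = 240 minutes = 4 hours.
True time: 1:15 + 4 hours = 5:15.

Final answer: 5:15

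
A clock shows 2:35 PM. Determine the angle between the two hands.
Hour hand position: 2 x 30 + 35 x 0.5 = 77.5 degrees
Minute hand position: 35 x 6 = 210 degrees
Difference: |77.5 - 210| = 132.5 degrees
The angle between the hands is 132.5 degrees

Final answer: 132.5 degrees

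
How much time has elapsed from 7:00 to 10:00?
From 7:00 to 10:00:
(10 x 60 + 0) - (7 x 60 + 0) = 600 - 420 = 180 minutes
= 3 hours

Final answer: 3 hours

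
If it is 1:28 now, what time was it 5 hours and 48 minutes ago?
Starting time: 1:28 = 88 total minutes past 12:00
Subtracting: 5 hours and 48 minutes = 348 minutes
88 - 348 = -260 (negative, add 12 hours = 720) = 460 minutes
= 7 hours and 40 minutes past 12:00 = 7:40

Final answer: 7:40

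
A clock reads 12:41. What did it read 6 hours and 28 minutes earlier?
Starting time: 12:41 = 41 total minutes past 12:00
Subtracting: 6 hours and 28 minutes = 388 minutes
41 - 388 = -347 (negative, add 12 hours = 720) = 373 minutes
= 6 hours and 13 minutes past 12:00 = 6:13

Final answer: 6:13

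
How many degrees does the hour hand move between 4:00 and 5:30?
The hour hand moves 0.5 degrees per minute.
Time elapsed: 5:30 - 4:00 = 90 minutes
Angular displacement: 90 x 0.5 = 45 degrees

Final answer: 45 degrees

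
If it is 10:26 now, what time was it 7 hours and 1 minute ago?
Starting time: 10:26 = 626 total minutes past 12:00
Subtracting: 7 hours and 1 minute = 421 minutes
626 - 421 = 205 minutes
= 3 hours and 25 minutes past 12:00 = 3:25

Final answer: 3:25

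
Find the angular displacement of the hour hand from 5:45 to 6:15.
The hour hand moves 0.5 degrees per minute.
Time elapsed: 6:15 - 5:45 = 30 minutes
Angular displacement: 30 x 0.5 = 15 degrees

Final answer: 15 degrees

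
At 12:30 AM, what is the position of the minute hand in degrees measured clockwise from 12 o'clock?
The minute hand moves 6 degrees per minute.
At 12:30: 30 x 6 = 180 degrees

Final answer: 180 degrees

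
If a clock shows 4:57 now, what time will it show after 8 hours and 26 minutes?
Starting time: 4:57
Adding 26 minutes to 57 minutes: 57 + 26 = 83 minutes = 1 hour and 23 minutes
Adding 8 hours: 4 + 8 + 1 (carry) = 13 - 12 = 1
Final time: 1:23

Final answer: 1:23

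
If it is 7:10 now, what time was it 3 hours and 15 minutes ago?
Starting time: 7:10 = 430 total minutes past 12:00
Subtracting: 3 hours and 15 minutes = 195 minutes
430 - 195 = 235 minutes
= 3 hours and 55 minutes past 12:00 = 3:55

Final answer: 3:55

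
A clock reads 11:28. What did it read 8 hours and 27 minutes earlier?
Starting time: 11:28 = 688 total minutes past 12:00
Subtracting: 8 hours and 27 minutes = 507 minutes
688 - 507 = 181 minutes
= 3 hours and 1 minute past 12:00 = 3:01

Final answer: 3:01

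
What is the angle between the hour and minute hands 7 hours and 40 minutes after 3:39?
First find the time 7 hours and 40 minutes after 3:39.
Total minutes: 3 x 60 + 39 + 7 x 60 + 40 = 679.
679 mod 720 = 679 minutes = 11:19.
Now compute the angle at 11:19:
Hour hand: 11 x 30 + 19 x 0.5 = 339.5 degrees
Minute hand: 19 x 6 = 114 degrees
Difference: |339.5 - 114| = 225.5 degrees
Smaller angle: 360 - 225.5 = 134.5 degrees

Final answer: 134.5 degrees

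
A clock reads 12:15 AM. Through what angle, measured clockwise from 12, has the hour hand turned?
The hour hand moves 30 degrees per hour and 0.5 degrees per minute.
At 12:15: (0) x 30 + 15 x 0.5 = 0 + 7.5 = 7.5 degrees

Final answer: 7.5 degrees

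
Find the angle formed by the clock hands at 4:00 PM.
Hour hand position: 4 x 30 + 0 x 0.5 = 120 degrees
Minute hand position: 0 x 6 = 0 degrees
Difference: |120 - 0| = 120 degrees
The angle between the hands is 120 degrees

Final answer: 120 degrees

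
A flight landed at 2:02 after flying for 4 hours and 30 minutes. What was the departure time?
Starting time: 2:02 = 122 total minutes past 12:00
Subtracting: 4 hours and 30 minutes = 270 minutes
122 - 270 = -148 (negative, add 12 hours = 720) = 572 minutes
= 9 hours and 32 minutes past 12:00 = 9:32

Final answer: 9:32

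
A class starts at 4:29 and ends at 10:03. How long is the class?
From 4:29 to 10:03:
(10 x 60 + 3) - (4 x 60 + 29) = 603 - 269 = 334 minutes
= 5 hours and 34 minutes

Final answer: 5 hours and 34 minutes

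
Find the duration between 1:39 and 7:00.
From 1:39 to 7:00:
(7 x 60 + 0) - (1 x 60 + 39) = 420 - 99 = 321 minutes
= 5 hours and 21 minutes

Final answer: 5 hours and 21 minutes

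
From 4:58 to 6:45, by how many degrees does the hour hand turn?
The hour hand moves 0.5 degrees per minute.
Time elapsed: 6:45 - 4:58 = 107 minutes
Angular displacement: 107 x 0.5 = 53.5 degrees

Final answer: 53.5 degrees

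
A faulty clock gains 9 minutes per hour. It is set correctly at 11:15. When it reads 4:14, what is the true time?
For every 60 true minutes, the faulty clock advances 69 minutes, so 1 faulty-clock minute corresponds to 60/69 true minutes.
From 11:15 to 4:14 on the faulty dial is 299 minutes.
True elapsed: 299 x 60/69 = 260 minutes = 4 hours and 20 minutes.
True time: 11:15 + 4 hours and 20 minutes = 3:35.

Final answer: 3:35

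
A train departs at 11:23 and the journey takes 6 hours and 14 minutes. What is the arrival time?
Starting time: 11:23
Adding 14 minutes to 23 minutes: 23 + 14 = 37 minutes
Adding 6 hours: 11 + 6 = 17 - 12 = 5
Final time: 5:37

Final answer: 5:37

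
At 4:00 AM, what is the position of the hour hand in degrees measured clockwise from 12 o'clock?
The hour hand moves 30 degrees per hour and 0.5 degrees per minute.
At 4:00: (4) x 30 + 0 x 0.5 = 120 + 0 = 120 degrees

Final answer: 120 degrees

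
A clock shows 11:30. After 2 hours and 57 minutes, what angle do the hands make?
First find the time 2 hours and 57 minutes after 11:30.
Total minutes: 11 x 60 + 30 + 2 x 60 + 57 = 867.
867 mod 720 = 147 minutes = 2:27.
Now compute the angle at 2:27:
Hour hand: 2 x 30 + 27 x 0.5 = 73.5 degrees
Minute hand: 27 x 6 = 162 degrees
Difference: |73.5 - 162| = 88.5 degrees
The angle is 88.5 degrees

Final answer: 88.5 degrees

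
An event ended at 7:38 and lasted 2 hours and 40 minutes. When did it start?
Starting time: 7:38 = 458 total minutes past 12:00
Subtracting: 2 hours and 40 minutes = 160 minutes
458 - 160 = 298 minutes
= 4 hours and 58 minutes past 12:00 = 4:58

Final answer: 4:58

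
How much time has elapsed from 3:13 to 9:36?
From 3:13 to 9:36:
(9 x 60 + 36) - (3 x 60 + 13) = 576 - 193 = 383 minutes
= 6 hours and 23 minutes

Final answer: 6 hours and 23 minutes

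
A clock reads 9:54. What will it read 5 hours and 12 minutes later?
Starting time: 9:54
Adding 12 minutes to 54 minutes: 54 + 12 = 66 minutes = 1 hour and 6 minutes
Adding 5 hours: 9 + 5 + 1 (carry) = 15 - 12 = 3
Final time: 3:06

Final answer: 3:06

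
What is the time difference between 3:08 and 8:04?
From 3:08 to 8:04:
(8 x 60 + 4) - (3 x 60 + 8) = 484 - 188 = 296 minutes
= 4 hours and 56 minutes

Final answer: 4 hours and 56 minutes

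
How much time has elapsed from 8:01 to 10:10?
From 8:01 to 10:10:
(10 x 60 + 10) - (8 x 60 + 1) = 610 - 481 = 129 minutes
= 2 hours and 9 minutes

Final answer: 2 hours and 9 minutes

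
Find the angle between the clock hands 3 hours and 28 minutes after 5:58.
First find the time 3 hours and 28 minutes after 5:58.
Total minutes: 5 x 60 + 58 + 3 x 60 + 28 = 566.
566 mod 720 = 566 minutes = 9:26.
Now compute the angle at 9:26:
Hour hand: 9 x 30 + 26 x 0.5 = 283 degrees
Minute hand: 26 x 6 = 156 degrees
Difference: |283 - 156| = 127 degrees
The angle is 127 degrees

Final answer: 127 degrees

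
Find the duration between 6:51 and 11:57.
From 6:51 to 11:57:
(11 x 60 + 57) - (6 x 60 + 51) = 717 - 411 = 306 minutes
= 5 hours and 6 minutes

Final answer: 5 hours and 6 minutes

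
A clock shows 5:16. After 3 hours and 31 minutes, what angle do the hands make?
First find the time 3 hours and 31 minutes after 5:16.
Total minutes: 5 x 60 + 16 + 3 x 60 + 31 = 527.
527 mod 720 = 527 minutes = 8:47.
Now compute the angle at 8:47:
Hour hand: 8 x 30 + 47 x 0.5 = 263.5 degrees
Minute hand: 47 x 6 = 282 degrees
Difference: |263.5 - 282| = 18.5 degrees
The angle is 18.5 degrees

Final answer: 18.5 degrees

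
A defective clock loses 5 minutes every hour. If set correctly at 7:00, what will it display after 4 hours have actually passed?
For every 60 true minutes, the faulty clock advances 60 - 5 = 55 minutes.
True elapsed: 4 hours = 240 minutes.
Faulty clock advances: 240 x 55/60 = 220 minutes (drift: 20 minutes behind).
Shown time: 7:00 + 220 minutes = 10:40.

Final answer: 10:40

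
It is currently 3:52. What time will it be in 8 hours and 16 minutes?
Starting time: 3:52
Adding 16 minutes to 52 minutes: 52 + 16 = 68 minutes = 1 hour and 8 minutes
Adding 8 hours: 3 + 8 + 1 (carry) = 12
Final time: 12:08

Final answer: 12:08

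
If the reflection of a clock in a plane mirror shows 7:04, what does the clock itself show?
Reflection across the vertical (12-6) axis maps a hand at angle A degrees to (360 - A) degrees, which sends a reading of T minutes past 12:00 to (720 - T) minutes past 12:00.
Mirror reads 7:04 = 424 minutes past 12:00.
Actual time: (720 - 424) mod 720 = 296 minutes = 4:56.

Final answer: 4:56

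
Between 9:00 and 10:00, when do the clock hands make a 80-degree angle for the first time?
At t minutes past 9:00, the hour hand is at 30 x 9 + 0.5t degrees and the minute hand is at 6t degrees.
The smaller angle between them is 80 degrees when |30H - 5.5t| = 80 or |30H - 5.5t| = 280.
With H = 9, solve 30 x 9 - 5.5t = +/- target for each target:
  t = (30 x 9 - 80) / 5.5 = 34.55
  t = (30 x 9 + 80) / 5.5 = 63.64 (outside (0, 60))
  t = (30 x 9 - 280) / 5.5 = -1.82 (outside (0, 60))
  t = (30 x 9 + 280) / 5.5 = 100 (outside (0, 60))
Valid solutions in (0, 60): {34.55} minutes.
The first occurrence is t = 34.55 minutes.
The hands form a 80-degree angle at 34.55 minutes past 9:00.

Final answer: 34.55 minutes past 9:00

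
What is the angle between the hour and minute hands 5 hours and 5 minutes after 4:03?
First find the time 5 hours and 5 minutes after 4:03.
Total minutes: 4 x 60 + 3 + 5 x 60 + 5 = 548.
548 mod 720 = 548 minutes = 9:08.
Now compute the angle at 9:08:
Hour hand: 9 x 30 + 8 x 0.5 = 274 degrees
Minute hand: 8 x 6 = 48 degrees
Difference: |274 - 48| = 226 degrees
Smaller angle: 360 - 226 = 134 degrees

Final answer: 134 degrees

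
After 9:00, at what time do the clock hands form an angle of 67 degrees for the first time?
At t minutes past 9:00, the hour hand is at 30 x 9 + 0.5t degrees and the minute hand is at 6t degrees.
The smaller angle between them is 67 degrees when |30H - 5.5t| = 67 or |30H - 5.5t| = 293.
With H = 9, solve 30 x 9 - 5.5t = +/- target for each target:
  t = (30 x 9 - 67) / 5.5 = 36.91
  t = (30 x 9 + 67) / 5.5 = 61.27 (outside (0, 60))
  t = (30 x 9 - 293) / 5.5 = -4.18 (outside (0, 60))
  t = (30 x 9 + 293) / 5.5 = 102.36 (outside (0, 60))
Valid solutions in (0, 60): {36.91} minutes.
The first occurrence is t = 36.91 minutes.
The hands form a 67-degree angle at 36.91 minutes past 9:00.

Final answer: 36.91 minutes past 9:00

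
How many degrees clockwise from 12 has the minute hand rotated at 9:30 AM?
The minute hand moves 6 degrees per minute.
At 9:30: 30 x 6 = 180 degrees

Final answer: 180 degrees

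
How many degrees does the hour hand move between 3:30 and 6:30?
The hour hand moves 0.5 degrees per minute.
Time elapsed: 6:30 - 3:30 = 180 minutes
Angular displacement: 180 x 0.5 = 90 degrees

Final answer: 90 degrees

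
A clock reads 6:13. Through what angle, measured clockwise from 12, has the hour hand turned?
The hour hand moves 30 degrees per hour and 0.5 degrees per minute.
At 6:13: (6) x 30 + 13 x 0.5 = 180 + 6.5 = 186.5 degrees

Final answer: 186.5 degrees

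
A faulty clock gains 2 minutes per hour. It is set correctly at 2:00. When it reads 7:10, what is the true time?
For every 60 true minutes, the faulty clock advances 62 minutes, so 1 faulty-clock minute corresponds to 60/62 true minutes.
From 2:00 to 7:10 on the faulty dial is 310 minutes.
True elapsed: 310 x 60/62 = 300 minutes = 5 hours.
True time: 2:00 + 5 hours = 7:00.

Final answer: 7:00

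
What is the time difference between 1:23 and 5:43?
From 1:23 to 5:43:
(5 x 60 + 43) - (1 x 60 + 23) = 343 - 83 = 260 minutes
= 4 hours and 20 minutes

Final answer: 4 hours and 20 minutes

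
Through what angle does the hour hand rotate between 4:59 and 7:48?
The hour hand moves 0.5 degrees per minute.
Time elapsed: 7:48 - 4:59 = 169 minutes
Angular displacement: 169 x 0.5 = 84.5 degrees

Final answer: 84.5 degrees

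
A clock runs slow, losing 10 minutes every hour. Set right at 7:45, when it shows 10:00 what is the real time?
For every 60 true minutes, the faulty clock advances 50 minutes, so 1 faulty-clock minute corresponds to 60/50 true minutes.
From 7:45 to 10:00 on the faulty dial is 135 minutes.
True elapsed: 135 x 60/50 = 162 minutes = 2 hours and 42 minutes.
True time: 7:45 + 2 hours and 42 minutes = 10:27.

Final answer: 10:27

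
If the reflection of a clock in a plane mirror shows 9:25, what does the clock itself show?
Reflection across the vertical (12-6) axis maps a hand at angle A degrees to (360 - A) degrees, which sends a reading of T minutes past 12:00 to (720 - T) minutes past 12:00.
Mirror reads 9:25 = 565 minutes past 12:00.
Actual time: (720 - 565) mod 720 = 155 minutes = 2:35.

Final answer: 2:35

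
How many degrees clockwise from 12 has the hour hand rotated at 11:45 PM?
The hour hand moves 30 degrees per hour and 0.5 degrees per minute.
At 11:45: (11) x 30 + 45 x 0.5 = 330 + 22.5 = 352.5 degrees

Final answer: 352.5 degrees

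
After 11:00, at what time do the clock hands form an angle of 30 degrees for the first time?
At t minutes past 11:00, the hour hand is at 30 x 11 + 0.5t degrees and the minute hand is at 6t degrees.
The smaller angle between them is 30 degrees when |30H - 5.5t| = 30 or |30H - 5.5t| = 330.
With H = 11, solve 30 x 11 - 5.5t = +/- target for each target:
  t = (30 x 11 - 30) / 5.5 = 54.55
  t = (30 x 11 + 30) / 5.5 = 65.45 (outside (0, 60))
  t = (30 x 11 - 330) / 5.5 = 0 (outside (0, 60))
  t = (30 x 11 + 330) / 5.5 = 120 (outside (0, 60))
Valid solutions in (0, 60): {54.55} minutes.
The first occurrence is t = 54.55 minutes.
The hands form a 30-degree angle at 54.55 minutes past 11:00.

Final answer: 54.55 minutes past 11:00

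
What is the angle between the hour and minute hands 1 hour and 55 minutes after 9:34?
First find the time 1 hour and 55 minutes after 9:34.
Total minutes: 9 x 60 + 34 + 1 x 60 + 55 = 689.
689 mod 720 = 689 minutes = 11:29.
Now compute the angle at 11:29:
Hour hand: 11 x 30 + 29 x 0.5 = 344.5 degrees
Minute hand: 29 x 6 = 174 degrees
Difference: |344.5 - 174| = 170.5 degrees
The angle is 170.5 degrees

Final answer: 170.5 degrees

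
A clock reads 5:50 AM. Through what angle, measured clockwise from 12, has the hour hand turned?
The hour hand moves 30 degrees per hour and 0.5 degrees per minute.
At 5:50: (5) x 30 + 50 x 0.5 = 150 + 25 = 175 degrees

Final answer: 175 degrees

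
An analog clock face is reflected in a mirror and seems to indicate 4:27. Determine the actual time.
Reflection across the vertical (12-6) axis maps a hand at angle A degrees to (360 - A) degrees, which sends a reading of T minutes past 12:00 to (720 - T) minutes past 12:00.
Mirror reads 4:27 = 267 minutes past 12:00.
Actual time: (720 - 267) mod 720 = 453 minutes = 7:33.

Final answer: 7:33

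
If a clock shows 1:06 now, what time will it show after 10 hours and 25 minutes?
Starting time: 1:06
Adding 25 minutes to 6 minutes: 6 + 25 = 31 minutes
Adding 10 hours: 1 + 10 = 11
Final time: 11:31

Final answer: 11:31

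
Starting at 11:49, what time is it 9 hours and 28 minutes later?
Starting time: 11:49
Adding 28 minutes to 49 minutes: 49 + 28 = 77 minutes = 1 hour and 17 minutes
Adding 9 hours: 11 + 9 + 1 (carry) = 21 - 12 = 9
Final time: 9:17

Final answer: 9:17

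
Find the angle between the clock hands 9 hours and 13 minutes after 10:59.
First find the time 9 hours and 13 minutes after 10:59.
Total minutes: 10 x 60 + 59 + 9 x 60 + 13 = 1212.
1212 mod 720 = 492 minutes = 8:12.
Now compute the angle at 8:12:
Hour hand: 8 x 30 + 12 x 0.5 = 246 degrees
Minute hand: 12 x 6 = 72 degrees
Difference: |246 - 72| = 174 degrees
The angle is 174 degrees

Final answer: 174 degrees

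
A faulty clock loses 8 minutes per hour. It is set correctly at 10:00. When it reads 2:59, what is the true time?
For every 60 true minutes, the faulty clock advances 52 minutes, so 1 faulty-clock minute corresponds to 60/52 true minutes.
From 10:00 to 2:59 on the faulty dial is 299 minutes.
True elapsed: 299 x 60/52 = 345 minutes = 5 hours and 45 minutes.
True time: 10:00 + 5 hours and 45 minutes = 3:45.

Final answer: 3:45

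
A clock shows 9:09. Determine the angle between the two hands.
Hour hand position: 9 x 30 + 9 x 0.5 = 274.5 degrees
Minute hand position: 9 x 6 = 54 degrees
Difference: |274.5 - 54| = 220.5 degrees
Since 220.5 > 180, the smaller angle is 360 - 220.5 = 139.5 degrees

Final answer: 139.5 degrees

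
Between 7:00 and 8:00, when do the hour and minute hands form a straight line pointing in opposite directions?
For hands to be 180 degrees apart: |30H - 5.5t| = 180
With H = 7: t = (30 x 7 + 180)/5.5 = 70.91 or t = (30 x 7 - 180)/5.5 = 5.45
First valid solution (0 < t < 60): t = 5.45 minutes
The hands are opposite at 5.45 minutes past 7:00.

Final answer: 5.45 minutes past 7:00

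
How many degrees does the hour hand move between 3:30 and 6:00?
The hour hand moves 0.5 degrees per minute.
Time elapsed: 6:00 - 3:30 = 150 minutes
Angular displacement: 150 x 0.5 = 75 degrees

Final answer: 75 degrees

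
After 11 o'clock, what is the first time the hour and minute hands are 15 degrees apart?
At t minutes past 11:00, the hour hand is at 30 x 11 + 0.5t degrees and the minute hand is at 6t degrees.
The smaller angle between them is 15 degrees when |30H - 5.5t| = 15 or |30H - 5.5t| = 345.
With H = 11, solve 30 x 11 - 5.5t = +/- target for each target:
  t = (30 x 11 - 15) / 5.5 = 57.27
  t = (30 x 11 + 15) / 5.5 = 62.73 (outside (0, 60))
  t = (30 x 11 - 345) / 5.5 = -2.73 (outside (0, 60))
  t = (30 x 11 + 345) / 5.5 = 122.73 (outside (0, 60))
Valid solutions in (0, 60): {57.27} minutes.
The first occurrence is t = 57.27 minutes.
The hands form a 15-degree angle at 57.27 minutes past 11:00.

Final answer: 57.27 minutes past 11:00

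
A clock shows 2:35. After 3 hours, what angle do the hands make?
First find the time 3 hours after 2:35.
Total minutes: 2 x 60 + 35 + 3 x 60 + 0 = 335.
335 mod 720 = 335 minutes = 5:35.
Now compute the angle at 5:35:
Hour hand: 5 x 30 + 35 x 0.5 = 167.5 degrees
Minute hand: 35 x 6 = 210 degrees
Difference: |167.5 - 210| = 42.5 degrees
The angle is 42.5 degrees

Final answer: 42.5 degrees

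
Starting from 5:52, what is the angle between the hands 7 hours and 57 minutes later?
First find the time 7 hours and 57 minutes after 5:52.
Total minutes: 5 x 60 + 52 + 7 x 60 + 57 = 829.
829 mod 720 = 109 minutes = 1:49.
Now compute the angle at 1:49:
Hour hand: 1 x 30 + 49 x 0.5 = 54.5 degrees
Minute hand: 49 x 6 = 294 degrees
Difference: |54.5 - 294| = 239.5 degrees
Smaller angle: 360 - 239.5 = 120.5 degrees

Final answer: 120.5 degrees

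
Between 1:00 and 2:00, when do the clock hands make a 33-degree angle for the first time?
At t minutes past 1:00, the hour hand is at 30 x 1 + 0.5t degrees and the minute hand is at 6t degrees.
The smaller angle between them is 33 degrees when |30H - 5.5t| = 33 or |30H - 5.5t| = 327.
With H = 1, solve 30 x 1 - 5.5t = +/- target for each target:
  t = (30 x 1 - 33) / 5.5 = -0.55 (outside (0, 60))
  t = (30 x 1 + 33) / 5.5 = 11.45
  t = (30 x 1 - 327) / 5.5 = -54 (outside (0, 60))
  t = (30 x 1 + 327) / 5.5 = 64.91 (outside (0, 60))
Valid solutions in (0, 60): {11.45} minutes.
The first occurrence is t = 11.45 minutes.
The hands form a 33-degree angle at 11.45 minutes past 1:00.

Final answer: 11.45 minutes past 1:00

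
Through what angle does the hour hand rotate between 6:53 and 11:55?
The hour hand moves 0.5 degrees per minute.
Time elapsed: 11:55 - 6:53 = 302 minutes
Angular displacement: 302 x 0.5 = 151 degrees

Final answer: 151 degrees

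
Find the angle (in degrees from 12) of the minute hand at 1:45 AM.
The minute hand moves 6 degrees per minute.
At 1:45: 45 x 6 = 270 degrees

Final answer: 270 degrees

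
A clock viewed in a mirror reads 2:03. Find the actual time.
Reflection across the vertical (12-6) axis maps a hand at angle A degrees to (360 - A) degrees, which sends a reading of T minutes past 12:00 to (720 - T) minutes past 12:00.
Mirror reads 2:03 = 123 minutes past 12:00.
Actual time: (720 - 123) mod 720 = 597 minutes = 9:57.

Final answer: 9:57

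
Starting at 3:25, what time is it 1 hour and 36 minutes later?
Starting time: 3:25
Adding 36 minutes to 25 minutes: 25 + 36 = 61 minutes = 1 hour and 1 minute
Adding 1 hour: 3 + 1 + 1 (carry) = 5
Final time: 5:01

Final answer: 5:01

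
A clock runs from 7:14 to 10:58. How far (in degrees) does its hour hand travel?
The hour hand moves 0.5 degrees per minute.
Time elapsed: 10:58 - 7:14 = 224 minutes
Angular displacement: 224 x 0.5 = 112 degrees

Final answer: 112 degrees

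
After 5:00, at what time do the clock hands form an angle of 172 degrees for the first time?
At t minutes past 5:00, the hour hand is at 30 x 5 + 0.5t degrees and the minute hand is at 6t degrees.
The smaller angle between them is 172 degrees when |30H - 5.5t| = 172 or |30H - 5.5t| = 188.
With H = 5, solve 30 x 5 - 5.5t = +/- target for each target:
  t = (30 x 5 - 172) / 5.5 = -4 (outside (0, 60))
  t = (30 x 5 + 172) / 5.5 = 58.55
  t = (30 x 5 - 188) / 5.5 = -6.91 (outside (0, 60))
  t = (30 x 5 + 188) / 5.5 = 61.45 (outside (0, 60))
Valid solutions in (0, 60): {58.55} minutes.
The first occurrence is t = 58.55 minutes.
The hands form a 172-degree angle at 58.55 minutes past 5:00.

Final answer: 58.55 minutes past 5:00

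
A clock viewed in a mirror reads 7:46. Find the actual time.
Reflection across the vertical (12-6) axis maps a hand at angle A degrees to (360 - A) degrees, which sends a reading of T minutes past 12:00 to (720 - T) minutes past 12:00.
Mirror reads 7:46 = 466 minutes past 12:00.
Actual time: (720 - 466) mod 720 = 254 minutes = 4:14.

Final answer: 4:14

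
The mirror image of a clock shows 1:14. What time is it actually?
Reflection across the vertical (12-6) axis maps a hand at angle A degrees to (360 - A) degrees, which sends a reading of T minutes past 12:00 to (720 - T) minutes past 12:00.
Mirror reads 1:14 = 74 minutes past 12:00.
Actual time: (720 - 74) mod 720 = 646 minutes = 10:46.

Final answer: 10:46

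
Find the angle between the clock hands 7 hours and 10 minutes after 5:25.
First find the time 7 hours and 10 minutes after 5:25.
Total minutes: 5 x 60 + 25 + 7 x 60 + 10 = 755.
755 mod 720 = 35 minutes = 12:35.
Now compute the angle at 12:35:
Hour hand: 0 x 30 + 35 x 0.5 = 17.5 degrees
Minute hand: 35 x 6 = 210 degrees
Difference: |17.5 - 210| = 192.5 degrees
Smaller angle: 360 - 192.5 = 167.5 degrees

Final answer: 167.5 degrees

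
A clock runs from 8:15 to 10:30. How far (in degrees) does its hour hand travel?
The hour hand moves 0.5 degrees per minute.
Time elapsed: 10:30 - 8:15 = 135 minutes
Angular displacement: 135 x 0.5 = 67.5 degrees

Final answer: 67.5 degrees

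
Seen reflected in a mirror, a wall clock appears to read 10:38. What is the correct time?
Reflection across the vertical (12-6) axis maps a hand at angle A degrees to (360 - A) degrees, which sends a reading of T minutes past 12:00 to (720 - T) minutes past 12:00.
Mirror reads 10:38 = 638 minutes past 12:00.
Actual time: (720 - 638) mod 720 = 82 minutes = 1:22.

Final answer: 1:22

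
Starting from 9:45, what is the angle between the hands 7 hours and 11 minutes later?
First find the time 7 hours and 11 minutes after 9:45.
Total minutes: 9 x 60 + 45 + 7 x 60 + 11 = 1016.
1016 mod 720 = 296 minutes = 4:56.
Now compute the angle at 4:56:
Hour hand: 4 x 30 + 56 x 0.5 = 148 degrees
Minute hand: 56 x 6 = 336 degrees
Difference: |148 - 336| = 188 degrees
Smaller angle: 360 - 188 = 172 degrees

Final answer: 172 degrees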